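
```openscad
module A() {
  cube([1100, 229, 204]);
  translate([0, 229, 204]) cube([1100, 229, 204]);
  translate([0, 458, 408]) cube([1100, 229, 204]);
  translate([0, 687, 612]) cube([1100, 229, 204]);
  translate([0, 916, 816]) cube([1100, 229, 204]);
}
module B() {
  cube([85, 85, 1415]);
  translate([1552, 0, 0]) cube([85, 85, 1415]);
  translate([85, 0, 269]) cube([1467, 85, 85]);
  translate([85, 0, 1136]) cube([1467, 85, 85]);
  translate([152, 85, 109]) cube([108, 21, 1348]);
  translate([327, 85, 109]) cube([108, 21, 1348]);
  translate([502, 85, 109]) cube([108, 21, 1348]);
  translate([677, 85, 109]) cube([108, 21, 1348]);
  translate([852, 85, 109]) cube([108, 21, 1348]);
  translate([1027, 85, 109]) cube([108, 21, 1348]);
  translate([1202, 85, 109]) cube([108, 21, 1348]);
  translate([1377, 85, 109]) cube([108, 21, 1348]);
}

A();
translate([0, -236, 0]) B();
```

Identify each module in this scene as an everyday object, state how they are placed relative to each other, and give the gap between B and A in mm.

A is a staircase. B is a fence section. The fence section is on the floor beside the staircase on its −y side. The gap between the fence section and the staircase is 130 mm.

The fence section's nearest face is 130 mm from the staircase's −y face.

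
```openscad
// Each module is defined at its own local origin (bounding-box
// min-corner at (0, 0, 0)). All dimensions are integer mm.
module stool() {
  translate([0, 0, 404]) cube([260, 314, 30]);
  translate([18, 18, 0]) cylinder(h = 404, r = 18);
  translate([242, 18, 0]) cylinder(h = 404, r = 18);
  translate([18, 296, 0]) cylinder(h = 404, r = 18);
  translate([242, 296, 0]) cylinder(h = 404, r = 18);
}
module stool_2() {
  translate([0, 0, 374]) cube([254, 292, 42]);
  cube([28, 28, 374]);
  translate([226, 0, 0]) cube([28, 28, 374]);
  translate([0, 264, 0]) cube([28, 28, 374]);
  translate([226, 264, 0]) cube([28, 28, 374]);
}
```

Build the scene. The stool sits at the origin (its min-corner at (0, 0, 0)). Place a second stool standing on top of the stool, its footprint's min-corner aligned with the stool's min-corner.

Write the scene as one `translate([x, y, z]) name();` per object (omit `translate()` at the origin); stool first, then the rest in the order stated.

stool();
translate([0, 0, 434]) stool_2();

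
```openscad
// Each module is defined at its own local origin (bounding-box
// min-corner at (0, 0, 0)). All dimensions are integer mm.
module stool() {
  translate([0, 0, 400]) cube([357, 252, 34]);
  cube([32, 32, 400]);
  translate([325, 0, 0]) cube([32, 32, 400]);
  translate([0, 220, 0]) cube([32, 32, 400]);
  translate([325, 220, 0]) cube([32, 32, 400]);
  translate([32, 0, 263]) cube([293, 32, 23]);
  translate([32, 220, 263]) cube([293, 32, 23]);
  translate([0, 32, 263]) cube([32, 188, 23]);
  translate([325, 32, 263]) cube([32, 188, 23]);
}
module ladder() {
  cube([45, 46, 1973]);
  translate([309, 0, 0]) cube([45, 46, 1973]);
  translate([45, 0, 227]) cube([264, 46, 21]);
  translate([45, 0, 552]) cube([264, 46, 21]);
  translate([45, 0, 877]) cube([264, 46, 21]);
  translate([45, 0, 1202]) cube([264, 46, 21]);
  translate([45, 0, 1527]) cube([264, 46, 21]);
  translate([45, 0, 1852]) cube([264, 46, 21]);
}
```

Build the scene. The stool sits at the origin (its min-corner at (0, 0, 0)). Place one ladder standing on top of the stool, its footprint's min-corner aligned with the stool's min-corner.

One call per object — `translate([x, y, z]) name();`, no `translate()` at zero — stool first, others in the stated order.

stool();
translate([0, 0, 434]) ladder();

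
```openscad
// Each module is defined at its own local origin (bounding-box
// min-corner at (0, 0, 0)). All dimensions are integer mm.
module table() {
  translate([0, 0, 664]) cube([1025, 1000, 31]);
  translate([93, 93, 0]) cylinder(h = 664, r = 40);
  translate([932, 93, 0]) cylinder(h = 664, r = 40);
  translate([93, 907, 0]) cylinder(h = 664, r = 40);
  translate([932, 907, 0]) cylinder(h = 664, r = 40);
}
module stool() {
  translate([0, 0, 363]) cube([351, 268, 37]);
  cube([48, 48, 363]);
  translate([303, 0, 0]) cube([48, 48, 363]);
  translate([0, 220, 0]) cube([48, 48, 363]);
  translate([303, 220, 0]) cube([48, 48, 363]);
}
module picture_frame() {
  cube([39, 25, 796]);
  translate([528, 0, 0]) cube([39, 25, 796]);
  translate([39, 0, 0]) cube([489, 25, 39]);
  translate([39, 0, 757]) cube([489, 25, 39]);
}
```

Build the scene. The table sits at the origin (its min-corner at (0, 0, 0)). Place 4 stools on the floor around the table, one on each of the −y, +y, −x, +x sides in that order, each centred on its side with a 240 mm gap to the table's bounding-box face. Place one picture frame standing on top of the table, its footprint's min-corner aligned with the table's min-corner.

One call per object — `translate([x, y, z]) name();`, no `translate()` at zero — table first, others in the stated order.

table();
translate([337, -508, 0]) stool();
translate([337, 1240, 0]) stool();
translate([-591, 366, 0]) stool();
translate([1265, 366, 0]) stool();
translate([0, 0, 695]) picture_frame();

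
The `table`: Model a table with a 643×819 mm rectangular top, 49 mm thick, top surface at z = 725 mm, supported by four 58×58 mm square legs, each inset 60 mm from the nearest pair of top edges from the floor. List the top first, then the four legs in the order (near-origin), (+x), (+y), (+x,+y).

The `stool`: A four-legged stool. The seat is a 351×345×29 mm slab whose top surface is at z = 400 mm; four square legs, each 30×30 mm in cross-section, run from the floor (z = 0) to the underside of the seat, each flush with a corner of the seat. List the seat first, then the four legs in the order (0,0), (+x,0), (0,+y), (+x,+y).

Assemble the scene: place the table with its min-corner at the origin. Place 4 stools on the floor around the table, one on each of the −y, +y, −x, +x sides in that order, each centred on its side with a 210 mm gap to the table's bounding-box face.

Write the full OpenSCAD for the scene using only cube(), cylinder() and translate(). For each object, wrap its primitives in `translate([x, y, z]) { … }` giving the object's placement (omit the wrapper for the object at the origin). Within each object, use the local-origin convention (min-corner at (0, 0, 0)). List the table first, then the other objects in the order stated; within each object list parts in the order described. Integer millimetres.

translate([0, 0, 676]) cube([643, 819, 49]);
translate([60, 60, 0]) cube([58, 58, 676]);
translate([525, 60, 0]) cube([58, 58, 676]);
translate([60, 701, 0]) cube([58, 58, 676]);
translate([525, 701, 0]) cube([58, 58, 676]);
translate([146, -555, 0]) {
  translate([0, 0, 371]) cube([351, 345, 29]);
  cube([30, 30, 371]);
  translate([321, 0, 0]) cube([30, 30, 371]);
  translate([0, 315, 0]) cube([30, 30, 371]);
  translate([321, 315, 0]) cube([30, 30, 371]);
}
translate([146, 1029, 0]) {
  translate([0, 0, 371]) cube([351, 345, 29]);
  cube([30, 30, 371]);
  translate([321, 0, 0]) cube([30, 30, 371]);
  translate([0, 315, 0]) cube([30, 30, 371]);
  translate([321, 315, 0]) cube([30, 30, 371]);
}
translate([-561, 237, 0]) {
  translate([0, 0, 371]) cube([351, 345, 29]);
  cube([30, 30, 371]);
  translate([321, 0, 0]) cube([30, 30, 371]);
  translate([0, 315, 0]) cube([30, 30, 371]);
  translate([321, 315, 0]) cube([30, 30, 371]);
}
translate([853, 237, 0]) {
  translate([0, 0, 371]) cube([351, 345, 29]);
  cube([30, 30, 371]);
  translate([321, 0, 0]) cube([30, 30, 371]);
  translate([0, 315, 0]) cube([30, 30, 371]);
  translate([321, 315, 0]) cube([30, 30, 371]);
}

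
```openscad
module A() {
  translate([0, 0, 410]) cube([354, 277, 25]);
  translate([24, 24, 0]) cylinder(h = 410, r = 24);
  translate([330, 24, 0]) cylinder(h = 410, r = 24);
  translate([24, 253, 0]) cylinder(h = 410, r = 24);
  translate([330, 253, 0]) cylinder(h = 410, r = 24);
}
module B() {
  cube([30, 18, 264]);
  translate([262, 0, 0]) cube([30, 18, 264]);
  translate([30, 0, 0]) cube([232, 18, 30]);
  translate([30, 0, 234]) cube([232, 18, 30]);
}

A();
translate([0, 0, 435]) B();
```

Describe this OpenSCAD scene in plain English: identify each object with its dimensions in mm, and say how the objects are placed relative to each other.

A is a four-legged stool. The seat is 354×277 mm, 25 mm thick, top at z = 435 mm. It stands on four round legs, each 48 mm in diameter, from z = 0 to the seat underside, each leg's axis is inset half a diameter from the nearest pair of seat edges (so the leg's bounding box is flush with the corner).

B is a picture frame with a 232×204 mm rectangular opening (x by z) and a uniform 30 mm border on every side. Frame depth is 18 mm along y. It is built from two vertical stiles running the full outside height and two horizontal rails spanning the gap between the stiles.

The picture frame is on top of the stool.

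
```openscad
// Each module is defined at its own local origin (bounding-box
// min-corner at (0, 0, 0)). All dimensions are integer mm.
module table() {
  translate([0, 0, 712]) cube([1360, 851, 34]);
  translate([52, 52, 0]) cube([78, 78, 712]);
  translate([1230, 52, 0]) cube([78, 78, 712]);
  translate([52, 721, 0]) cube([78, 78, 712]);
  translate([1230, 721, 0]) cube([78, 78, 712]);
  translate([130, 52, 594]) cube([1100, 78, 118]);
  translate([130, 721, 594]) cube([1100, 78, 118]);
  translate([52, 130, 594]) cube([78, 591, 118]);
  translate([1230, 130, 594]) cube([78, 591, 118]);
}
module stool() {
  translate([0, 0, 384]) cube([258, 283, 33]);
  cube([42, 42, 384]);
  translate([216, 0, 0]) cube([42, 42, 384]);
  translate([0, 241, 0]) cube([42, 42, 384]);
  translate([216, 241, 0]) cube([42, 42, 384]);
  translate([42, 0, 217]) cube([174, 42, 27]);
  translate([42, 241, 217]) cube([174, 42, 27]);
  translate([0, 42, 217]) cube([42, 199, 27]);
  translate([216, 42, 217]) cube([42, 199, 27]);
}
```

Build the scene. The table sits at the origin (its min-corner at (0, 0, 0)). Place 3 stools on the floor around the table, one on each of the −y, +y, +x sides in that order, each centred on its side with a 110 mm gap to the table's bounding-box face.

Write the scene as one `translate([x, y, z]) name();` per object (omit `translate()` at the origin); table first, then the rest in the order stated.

table();
translate([551, -393, 0]) stool();
translate([551, 961, 0]) stool();
translate([1470, 284, 0]) stool();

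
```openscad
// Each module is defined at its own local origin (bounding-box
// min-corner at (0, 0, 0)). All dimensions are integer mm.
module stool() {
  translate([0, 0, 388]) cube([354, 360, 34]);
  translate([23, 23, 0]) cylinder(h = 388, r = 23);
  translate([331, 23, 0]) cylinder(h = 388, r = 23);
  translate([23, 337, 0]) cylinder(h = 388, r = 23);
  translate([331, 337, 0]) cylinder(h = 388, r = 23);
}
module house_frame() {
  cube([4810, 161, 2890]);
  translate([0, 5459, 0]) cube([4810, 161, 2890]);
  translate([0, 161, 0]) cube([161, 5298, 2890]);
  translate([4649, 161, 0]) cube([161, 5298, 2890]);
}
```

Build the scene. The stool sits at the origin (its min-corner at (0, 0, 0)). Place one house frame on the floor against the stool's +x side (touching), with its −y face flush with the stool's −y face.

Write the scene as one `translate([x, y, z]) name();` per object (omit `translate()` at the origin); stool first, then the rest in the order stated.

stool();
translate([354, 0, 0]) house_frame();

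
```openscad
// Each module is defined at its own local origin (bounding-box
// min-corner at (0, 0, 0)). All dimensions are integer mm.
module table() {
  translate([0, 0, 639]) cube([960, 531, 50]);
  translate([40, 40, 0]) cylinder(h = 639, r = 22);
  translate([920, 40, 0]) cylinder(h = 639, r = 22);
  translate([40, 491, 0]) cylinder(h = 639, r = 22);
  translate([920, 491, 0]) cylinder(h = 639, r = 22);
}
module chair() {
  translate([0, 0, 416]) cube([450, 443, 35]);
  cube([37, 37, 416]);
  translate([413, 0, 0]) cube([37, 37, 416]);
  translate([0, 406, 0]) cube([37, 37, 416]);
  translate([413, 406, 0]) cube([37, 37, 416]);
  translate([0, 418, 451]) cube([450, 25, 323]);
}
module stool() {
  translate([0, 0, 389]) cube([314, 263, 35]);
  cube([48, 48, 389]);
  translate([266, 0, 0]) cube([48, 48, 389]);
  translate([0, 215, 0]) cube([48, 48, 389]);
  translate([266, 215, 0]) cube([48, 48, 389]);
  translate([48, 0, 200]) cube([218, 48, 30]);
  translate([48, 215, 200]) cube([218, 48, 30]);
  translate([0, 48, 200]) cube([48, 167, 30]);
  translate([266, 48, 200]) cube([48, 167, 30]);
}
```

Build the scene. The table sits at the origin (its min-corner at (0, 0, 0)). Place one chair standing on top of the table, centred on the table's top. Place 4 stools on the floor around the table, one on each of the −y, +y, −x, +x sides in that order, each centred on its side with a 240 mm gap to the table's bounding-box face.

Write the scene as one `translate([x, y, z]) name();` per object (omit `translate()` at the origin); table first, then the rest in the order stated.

table();
translate([255, 44, 689]) chair();
translate([323, -503, 0]) stool();
translate([323, 771, 0]) stool();
translate([-554, 134, 0]) stool();
translate([1200, 134, 0]) stool();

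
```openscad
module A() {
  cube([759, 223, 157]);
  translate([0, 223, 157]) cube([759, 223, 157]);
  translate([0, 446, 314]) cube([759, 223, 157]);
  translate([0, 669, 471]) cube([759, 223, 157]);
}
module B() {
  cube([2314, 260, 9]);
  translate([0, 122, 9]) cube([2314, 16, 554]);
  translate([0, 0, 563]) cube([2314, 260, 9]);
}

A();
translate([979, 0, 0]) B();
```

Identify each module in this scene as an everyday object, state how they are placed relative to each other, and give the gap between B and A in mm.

A is a staircase. B is an I-beam. The I-beam is on the floor beside the staircase on its +x side. The gap between the I-beam and the staircase is 220 mm.

The I-beam's nearest face is 220 mm from the staircase's +x face.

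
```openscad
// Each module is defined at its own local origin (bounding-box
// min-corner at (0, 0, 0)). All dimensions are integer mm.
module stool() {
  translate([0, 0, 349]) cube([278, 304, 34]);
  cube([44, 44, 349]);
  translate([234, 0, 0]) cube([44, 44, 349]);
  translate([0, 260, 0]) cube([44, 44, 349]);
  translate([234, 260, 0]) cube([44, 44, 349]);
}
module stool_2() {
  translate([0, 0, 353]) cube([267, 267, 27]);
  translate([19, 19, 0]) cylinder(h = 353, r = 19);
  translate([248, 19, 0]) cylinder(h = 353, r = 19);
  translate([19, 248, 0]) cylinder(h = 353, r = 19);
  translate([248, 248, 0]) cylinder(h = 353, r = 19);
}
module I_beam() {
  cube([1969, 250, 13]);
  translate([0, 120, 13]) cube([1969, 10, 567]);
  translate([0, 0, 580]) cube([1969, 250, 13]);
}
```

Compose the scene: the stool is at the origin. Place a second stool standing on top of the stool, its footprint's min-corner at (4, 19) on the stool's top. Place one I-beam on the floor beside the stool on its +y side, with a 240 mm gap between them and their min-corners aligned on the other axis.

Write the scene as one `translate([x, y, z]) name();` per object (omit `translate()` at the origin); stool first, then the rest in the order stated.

stool();
translate([4, 19, 383]) stool_2();
translate([0, 544, 0]) I_beam();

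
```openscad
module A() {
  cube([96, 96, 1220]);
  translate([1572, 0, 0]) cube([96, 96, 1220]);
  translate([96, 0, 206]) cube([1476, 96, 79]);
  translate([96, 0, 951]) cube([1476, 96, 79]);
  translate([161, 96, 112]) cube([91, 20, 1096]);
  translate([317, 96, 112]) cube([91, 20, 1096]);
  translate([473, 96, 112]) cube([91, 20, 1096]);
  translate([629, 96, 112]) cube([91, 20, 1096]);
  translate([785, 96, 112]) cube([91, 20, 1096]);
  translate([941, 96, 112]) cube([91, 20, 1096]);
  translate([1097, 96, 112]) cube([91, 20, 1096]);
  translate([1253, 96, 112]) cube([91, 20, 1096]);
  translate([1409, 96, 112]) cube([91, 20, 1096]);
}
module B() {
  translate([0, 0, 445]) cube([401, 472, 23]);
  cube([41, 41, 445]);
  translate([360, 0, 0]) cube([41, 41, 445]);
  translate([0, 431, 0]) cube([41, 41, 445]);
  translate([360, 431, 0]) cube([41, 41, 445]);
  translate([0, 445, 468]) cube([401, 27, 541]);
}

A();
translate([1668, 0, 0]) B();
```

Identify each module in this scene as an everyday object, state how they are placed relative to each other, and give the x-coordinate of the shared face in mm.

The fence section's +x face and the chair's −x face are both at x = 1668 mm.

A is a fence section. B is a chair. The chair is against the fence section's +x side, with their −y faces flush. The x-coordinate of the shared face is 1668 mm.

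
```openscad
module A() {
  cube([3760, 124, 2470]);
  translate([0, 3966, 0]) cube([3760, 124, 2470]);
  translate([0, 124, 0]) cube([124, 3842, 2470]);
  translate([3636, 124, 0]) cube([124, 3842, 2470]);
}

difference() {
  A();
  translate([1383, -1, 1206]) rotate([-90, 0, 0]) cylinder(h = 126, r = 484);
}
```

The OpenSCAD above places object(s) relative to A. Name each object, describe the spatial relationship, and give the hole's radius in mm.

The subtracted cylinder has r = 484 mm.

A is a house frame. The house frame has a circular hole through its front wall. The hole's radius is 484 mm.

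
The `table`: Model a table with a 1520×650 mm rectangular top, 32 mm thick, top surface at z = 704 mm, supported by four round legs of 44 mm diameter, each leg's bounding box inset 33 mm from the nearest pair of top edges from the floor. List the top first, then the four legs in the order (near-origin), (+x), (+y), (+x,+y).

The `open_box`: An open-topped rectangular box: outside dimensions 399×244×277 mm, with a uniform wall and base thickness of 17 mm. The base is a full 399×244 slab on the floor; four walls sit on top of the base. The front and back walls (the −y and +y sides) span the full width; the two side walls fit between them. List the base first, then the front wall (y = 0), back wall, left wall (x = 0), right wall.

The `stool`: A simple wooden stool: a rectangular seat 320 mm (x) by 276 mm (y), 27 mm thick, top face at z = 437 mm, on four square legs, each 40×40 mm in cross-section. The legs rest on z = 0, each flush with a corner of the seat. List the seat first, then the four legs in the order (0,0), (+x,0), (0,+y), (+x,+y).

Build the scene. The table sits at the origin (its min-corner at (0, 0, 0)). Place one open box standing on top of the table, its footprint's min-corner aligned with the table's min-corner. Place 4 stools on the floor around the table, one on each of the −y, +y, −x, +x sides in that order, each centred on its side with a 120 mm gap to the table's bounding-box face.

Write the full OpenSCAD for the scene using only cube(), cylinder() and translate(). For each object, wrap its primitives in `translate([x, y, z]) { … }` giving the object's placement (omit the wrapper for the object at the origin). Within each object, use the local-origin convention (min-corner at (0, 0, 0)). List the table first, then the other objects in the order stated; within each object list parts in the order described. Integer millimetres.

translate([0, 0, 672]) cube([1520, 650, 32]);
translate([55, 55, 0]) cylinder(h = 672, r = 22);
translate([1465, 55, 0]) cylinder(h = 672, r = 22);
translate([55, 595, 0]) cylinder(h = 672, r = 22);
translate([1465, 595, 0]) cylinder(h = 672, r = 22);
translate([0, 0, 704]) {
  cube([399, 244, 17]);
  translate([0, 0, 17]) cube([399, 17, 260]);
  translate([0, 227, 17]) cube([399, 17, 260]);
  translate([0, 17, 17]) cube([17, 210, 260]);
  translate([382, 17, 17]) cube([17, 210, 260]);
}
translate([600, -396, 0]) {
  translate([0, 0, 410]) cube([320, 276, 27]);
  cube([40, 40, 410]);
  translate([280, 0, 0]) cube([40, 40, 410]);
  translate([0, 236, 0]) cube([40, 40, 410]);
  translate([280, 236, 0]) cube([40, 40, 410]);
}
translate([600, 770, 0]) {
  translate([0, 0, 410]) cube([320, 276, 27]);
  cube([40, 40, 410]);
  translate([280, 0, 0]) cube([40, 40, 410]);
  translate([0, 236, 0]) cube([40, 40, 410]);
  translate([280, 236, 0]) cube([40, 40, 410]);
}
translate([-440, 187, 0]) {
  translate([0, 0, 410]) cube([320, 276, 27]);
  cube([40, 40, 410]);
  translate([280, 0, 0]) cube([40, 40, 410]);
  translate([0, 236, 0]) cube([40, 40, 410]);
  translate([280, 236, 0]) cube([40, 40, 410]);
}
translate([1640, 187, 0]) {
  translate([0, 0, 410]) cube([320, 276, 27]);
  cube([40, 40, 410]);
  translate([280, 0, 0]) cube([40, 40, 410]);
  translate([0, 236, 0]) cube([40, 40, 410]);
  translate([280, 236, 0]) cube([40, 40, 410]);
}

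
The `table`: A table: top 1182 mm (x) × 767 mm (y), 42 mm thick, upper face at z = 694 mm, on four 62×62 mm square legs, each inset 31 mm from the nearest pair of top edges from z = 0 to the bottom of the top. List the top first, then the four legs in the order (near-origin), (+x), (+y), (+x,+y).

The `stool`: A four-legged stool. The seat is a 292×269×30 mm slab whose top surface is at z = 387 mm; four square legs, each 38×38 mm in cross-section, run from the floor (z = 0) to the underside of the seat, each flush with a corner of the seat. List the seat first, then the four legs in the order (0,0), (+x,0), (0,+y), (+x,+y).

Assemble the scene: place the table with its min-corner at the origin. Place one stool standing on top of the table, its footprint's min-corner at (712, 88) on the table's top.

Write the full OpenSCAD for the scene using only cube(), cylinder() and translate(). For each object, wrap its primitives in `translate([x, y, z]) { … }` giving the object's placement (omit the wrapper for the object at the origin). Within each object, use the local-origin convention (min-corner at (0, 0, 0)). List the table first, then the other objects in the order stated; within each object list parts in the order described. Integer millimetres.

translate([0, 0, 652]) cube([1182, 767, 42]);
translate([31, 31, 0]) cube([62, 62, 652]);
translate([1089, 31, 0]) cube([62, 62, 652]);
translate([31, 674, 0]) cube([62, 62, 652]);
translate([1089, 674, 0]) cube([62, 62, 652]);
translate([712, 88, 694]) {
  translate([0, 0, 357]) cube([292, 269, 30]);
  cube([38, 38, 357]);
  translate([254, 0, 0]) cube([38, 38, 357]);
  translate([0, 231, 0]) cube([38, 38, 357]);
  translate([254, 231, 0]) cube([38, 38, 357]);
}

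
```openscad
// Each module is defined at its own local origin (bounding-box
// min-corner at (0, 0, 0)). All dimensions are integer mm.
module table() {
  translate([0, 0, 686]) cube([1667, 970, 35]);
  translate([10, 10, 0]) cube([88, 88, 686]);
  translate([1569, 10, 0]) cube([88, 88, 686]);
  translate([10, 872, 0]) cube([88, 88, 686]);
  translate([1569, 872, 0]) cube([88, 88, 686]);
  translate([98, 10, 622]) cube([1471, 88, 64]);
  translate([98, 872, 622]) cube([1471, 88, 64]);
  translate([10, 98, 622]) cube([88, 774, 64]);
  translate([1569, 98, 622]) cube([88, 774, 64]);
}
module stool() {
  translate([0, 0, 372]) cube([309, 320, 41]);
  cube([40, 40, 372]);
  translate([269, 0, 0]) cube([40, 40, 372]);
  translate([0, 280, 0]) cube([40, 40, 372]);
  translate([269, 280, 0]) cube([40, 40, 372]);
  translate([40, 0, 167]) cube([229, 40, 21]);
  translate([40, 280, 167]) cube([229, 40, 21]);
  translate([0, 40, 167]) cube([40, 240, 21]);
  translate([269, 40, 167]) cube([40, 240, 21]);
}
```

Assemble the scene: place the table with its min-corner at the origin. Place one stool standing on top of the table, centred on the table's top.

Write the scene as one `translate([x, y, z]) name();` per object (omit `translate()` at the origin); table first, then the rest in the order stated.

table();
translate([679, 325, 721]) stool();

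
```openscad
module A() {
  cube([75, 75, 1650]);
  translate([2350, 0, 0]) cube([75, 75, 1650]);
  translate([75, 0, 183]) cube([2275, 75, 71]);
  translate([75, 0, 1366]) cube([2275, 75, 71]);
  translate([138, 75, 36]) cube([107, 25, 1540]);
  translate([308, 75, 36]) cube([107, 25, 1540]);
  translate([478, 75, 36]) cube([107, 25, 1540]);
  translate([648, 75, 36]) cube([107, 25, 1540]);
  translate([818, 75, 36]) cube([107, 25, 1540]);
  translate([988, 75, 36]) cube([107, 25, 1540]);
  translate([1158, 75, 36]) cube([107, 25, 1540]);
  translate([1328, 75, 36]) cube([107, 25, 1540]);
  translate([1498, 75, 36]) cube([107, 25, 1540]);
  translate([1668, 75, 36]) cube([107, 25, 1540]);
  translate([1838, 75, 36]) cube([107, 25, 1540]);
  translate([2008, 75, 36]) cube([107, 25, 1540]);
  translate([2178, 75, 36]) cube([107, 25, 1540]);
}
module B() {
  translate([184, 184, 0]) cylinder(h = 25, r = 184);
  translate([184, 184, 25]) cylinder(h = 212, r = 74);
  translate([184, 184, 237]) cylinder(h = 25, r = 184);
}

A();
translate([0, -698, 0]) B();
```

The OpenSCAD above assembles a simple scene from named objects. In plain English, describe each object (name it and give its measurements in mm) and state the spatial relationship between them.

A is a fence section. Two 75×75 mm posts, 1650 mm tall, stand on the floor with a clear span of 2275 mm between their inner faces. Two horizontal rails of 75×71 mm section span the gap between the posts with their undersides at z = 183 mm and z = 1366 mm, flush with the posts' −y face. 13 pickets, each 107 mm wide, 25 mm thick and 1540 mm tall, are fixed to the +y face of the rails with their bottoms at z = 36 mm, evenly spaced across the span with equal gaps (rounded down to the nearest mm) at the −x end and between each pair — any rounding remainder accumulates at the +x end.

B is a spool: two coaxial disc flanges of radius 184 mm and thickness 25 mm, joined by a core cylinder of radius 74 mm and height 212 mm. The lower flange rests on z = 0 and the three cylinders share a vertical axis.

The spool is on the floor beside the fence section on its −y side.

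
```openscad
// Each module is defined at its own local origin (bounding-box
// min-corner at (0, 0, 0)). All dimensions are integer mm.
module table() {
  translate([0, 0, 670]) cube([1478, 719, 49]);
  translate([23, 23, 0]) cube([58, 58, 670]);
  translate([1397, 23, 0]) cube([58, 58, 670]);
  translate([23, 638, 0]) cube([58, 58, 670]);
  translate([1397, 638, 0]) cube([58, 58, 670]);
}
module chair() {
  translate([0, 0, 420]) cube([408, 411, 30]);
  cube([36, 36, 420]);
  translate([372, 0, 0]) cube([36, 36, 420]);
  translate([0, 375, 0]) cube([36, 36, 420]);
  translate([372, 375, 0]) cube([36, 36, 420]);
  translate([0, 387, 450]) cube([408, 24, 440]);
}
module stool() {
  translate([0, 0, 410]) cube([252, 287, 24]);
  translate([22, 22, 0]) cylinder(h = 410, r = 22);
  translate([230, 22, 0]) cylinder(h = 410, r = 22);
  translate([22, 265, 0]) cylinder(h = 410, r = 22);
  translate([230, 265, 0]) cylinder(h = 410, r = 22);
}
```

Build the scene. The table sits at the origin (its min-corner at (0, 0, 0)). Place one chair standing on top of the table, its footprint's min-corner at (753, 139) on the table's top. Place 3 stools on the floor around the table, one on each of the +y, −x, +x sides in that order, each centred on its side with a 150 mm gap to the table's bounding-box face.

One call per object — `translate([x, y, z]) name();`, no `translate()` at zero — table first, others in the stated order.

table();
translate([753, 139, 719]) chair();
translate([613, 869, 0]) stool();
translate([-402, 216, 0]) stool();
translate([1628, 216, 0]) stool();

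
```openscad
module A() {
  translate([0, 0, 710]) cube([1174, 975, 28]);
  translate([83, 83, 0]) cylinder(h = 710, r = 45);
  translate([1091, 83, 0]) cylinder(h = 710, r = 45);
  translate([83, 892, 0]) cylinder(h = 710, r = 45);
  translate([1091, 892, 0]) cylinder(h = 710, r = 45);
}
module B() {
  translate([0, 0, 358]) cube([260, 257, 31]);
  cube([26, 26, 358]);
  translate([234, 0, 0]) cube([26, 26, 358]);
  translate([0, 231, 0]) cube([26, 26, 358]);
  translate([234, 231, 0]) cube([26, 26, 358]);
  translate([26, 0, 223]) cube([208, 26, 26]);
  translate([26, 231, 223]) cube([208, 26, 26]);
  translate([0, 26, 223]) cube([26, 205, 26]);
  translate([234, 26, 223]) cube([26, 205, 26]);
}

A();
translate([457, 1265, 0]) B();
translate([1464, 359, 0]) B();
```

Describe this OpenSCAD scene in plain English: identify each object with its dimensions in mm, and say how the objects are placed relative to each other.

A is a table: top 1174 mm (x) × 975 mm (y), 28 mm thick, upper face at z = 738 mm, on four round legs of 90 mm diameter, each leg's bounding box inset 38 mm from the nearest pair of top edges, running from z = 0 to the bottom of the top.

B is a four-legged stool. The seat is a 260×257×31 mm slab whose top surface is at z = 389 mm; four square legs, each 26×26 mm in cross-section, run from the floor (z = 0) to the underside of the seat, each flush with a corner of the seat. Four stretchers, 26 mm wide and 26 mm tall, connect adjacent legs with their undersides at z = 223 mm, each running between the inner faces of the legs it joins and aligned with the legs' outer faces on the other axis.

Two stools sit around the table at the +y, +x sides.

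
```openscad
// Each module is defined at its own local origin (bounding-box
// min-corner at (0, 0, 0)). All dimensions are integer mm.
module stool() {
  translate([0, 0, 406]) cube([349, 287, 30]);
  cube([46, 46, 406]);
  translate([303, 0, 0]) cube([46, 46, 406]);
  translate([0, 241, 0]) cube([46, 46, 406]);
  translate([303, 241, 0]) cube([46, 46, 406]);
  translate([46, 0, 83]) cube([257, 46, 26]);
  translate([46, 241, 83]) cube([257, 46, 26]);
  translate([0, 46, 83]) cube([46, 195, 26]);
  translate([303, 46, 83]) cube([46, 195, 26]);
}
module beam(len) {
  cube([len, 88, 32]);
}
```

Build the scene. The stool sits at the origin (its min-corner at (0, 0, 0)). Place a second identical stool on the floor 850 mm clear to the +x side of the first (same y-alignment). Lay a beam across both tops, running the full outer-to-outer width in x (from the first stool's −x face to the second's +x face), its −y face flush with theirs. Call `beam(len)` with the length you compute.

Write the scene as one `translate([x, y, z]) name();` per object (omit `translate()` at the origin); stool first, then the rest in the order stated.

stool();
translate([1199, 0, 0]) stool();
translate([0, 0, 436]) beam(1548);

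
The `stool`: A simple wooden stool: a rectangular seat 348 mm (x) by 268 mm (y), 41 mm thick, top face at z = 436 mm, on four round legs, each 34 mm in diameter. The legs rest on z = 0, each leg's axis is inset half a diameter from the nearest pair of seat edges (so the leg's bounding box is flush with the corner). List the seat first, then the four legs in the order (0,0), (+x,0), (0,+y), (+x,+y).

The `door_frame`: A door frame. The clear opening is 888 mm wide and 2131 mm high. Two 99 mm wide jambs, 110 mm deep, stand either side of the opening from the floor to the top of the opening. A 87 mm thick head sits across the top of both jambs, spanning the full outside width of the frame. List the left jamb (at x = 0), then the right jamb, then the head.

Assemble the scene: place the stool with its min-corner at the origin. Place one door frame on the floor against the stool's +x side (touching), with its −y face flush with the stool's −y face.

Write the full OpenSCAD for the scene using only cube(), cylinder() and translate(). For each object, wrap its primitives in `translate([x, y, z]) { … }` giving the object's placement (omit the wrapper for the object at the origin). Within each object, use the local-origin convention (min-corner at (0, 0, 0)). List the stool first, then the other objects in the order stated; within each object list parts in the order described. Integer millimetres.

translate([0, 0, 395]) cube([348, 268, 41]);
translate([17, 17, 0]) cylinder(h = 395, r = 17);
translate([331, 17, 0]) cylinder(h = 395, r = 17);
translate([17, 251, 0]) cylinder(h = 395, r = 17);
translate([331, 251, 0]) cylinder(h = 395, r = 17);
translate([348, 0, 0]) {
  cube([99, 110, 2131]);
  translate([987, 0, 0]) cube([99, 110, 2131]);
  translate([0, 0, 2131]) cube([1086, 110, 87]);
}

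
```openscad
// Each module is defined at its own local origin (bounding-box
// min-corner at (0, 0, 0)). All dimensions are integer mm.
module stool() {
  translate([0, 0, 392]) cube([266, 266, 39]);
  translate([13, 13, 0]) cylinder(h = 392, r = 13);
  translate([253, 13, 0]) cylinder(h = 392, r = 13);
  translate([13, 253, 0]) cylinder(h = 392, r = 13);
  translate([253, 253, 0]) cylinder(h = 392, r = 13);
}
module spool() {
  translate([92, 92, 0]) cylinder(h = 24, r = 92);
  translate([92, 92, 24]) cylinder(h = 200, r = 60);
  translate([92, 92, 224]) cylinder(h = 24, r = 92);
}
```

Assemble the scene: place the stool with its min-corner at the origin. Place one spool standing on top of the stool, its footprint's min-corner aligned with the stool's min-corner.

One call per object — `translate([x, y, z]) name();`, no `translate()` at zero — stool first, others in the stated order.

stool();
translate([0, 0, 431]) spool();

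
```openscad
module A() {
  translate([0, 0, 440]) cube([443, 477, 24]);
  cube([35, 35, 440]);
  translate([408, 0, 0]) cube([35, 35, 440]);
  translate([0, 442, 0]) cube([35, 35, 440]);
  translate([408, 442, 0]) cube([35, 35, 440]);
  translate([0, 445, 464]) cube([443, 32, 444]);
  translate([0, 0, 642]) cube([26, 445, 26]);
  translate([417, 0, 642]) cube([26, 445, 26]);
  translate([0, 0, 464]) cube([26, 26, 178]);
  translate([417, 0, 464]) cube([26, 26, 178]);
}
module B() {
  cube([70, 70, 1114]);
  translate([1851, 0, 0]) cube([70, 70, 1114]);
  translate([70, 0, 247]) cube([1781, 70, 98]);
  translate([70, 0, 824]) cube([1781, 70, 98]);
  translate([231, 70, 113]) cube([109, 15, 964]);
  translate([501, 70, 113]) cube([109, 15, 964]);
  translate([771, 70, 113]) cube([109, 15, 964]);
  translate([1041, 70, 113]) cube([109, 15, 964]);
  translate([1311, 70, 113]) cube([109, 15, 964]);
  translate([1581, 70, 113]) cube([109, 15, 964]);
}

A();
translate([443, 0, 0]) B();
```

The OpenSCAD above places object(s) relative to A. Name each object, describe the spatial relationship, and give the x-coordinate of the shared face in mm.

A is a chair. B is a fence section. The fence section is against the chair's +x side, with their −y faces flush. The x-coordinate of the shared face is 443 mm.

The chair's +x face and the fence section's −x face are both at x = 443 mm.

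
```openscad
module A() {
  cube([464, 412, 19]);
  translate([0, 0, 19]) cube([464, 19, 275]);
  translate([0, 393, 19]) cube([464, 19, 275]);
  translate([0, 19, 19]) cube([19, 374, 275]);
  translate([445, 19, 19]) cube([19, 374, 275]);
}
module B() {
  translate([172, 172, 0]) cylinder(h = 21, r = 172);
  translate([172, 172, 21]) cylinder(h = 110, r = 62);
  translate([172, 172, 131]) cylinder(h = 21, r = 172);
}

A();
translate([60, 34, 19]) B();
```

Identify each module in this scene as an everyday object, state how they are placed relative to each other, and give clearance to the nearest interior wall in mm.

A is an open box. B is a spool. The spool sits inside the open box, centred. The clearance to the nearest interior wall is 15 mm.

Clearances: x = 41, y = 15; minimum 15 mm.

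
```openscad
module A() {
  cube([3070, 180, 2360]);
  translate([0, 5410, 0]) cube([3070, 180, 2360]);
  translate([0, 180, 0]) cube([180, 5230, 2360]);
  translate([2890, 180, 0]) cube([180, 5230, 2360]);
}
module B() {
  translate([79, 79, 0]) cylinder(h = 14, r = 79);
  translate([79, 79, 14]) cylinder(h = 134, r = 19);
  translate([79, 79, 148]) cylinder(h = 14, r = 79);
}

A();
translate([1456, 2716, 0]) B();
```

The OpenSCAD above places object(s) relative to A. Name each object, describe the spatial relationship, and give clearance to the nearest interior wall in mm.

A is a house frame. B is a spool. The spool sits inside the house frame, centred. The clearance to the nearest interior wall is 1276 mm.

Clearances: x = 1276, y = 2536; minimum 1276 mm.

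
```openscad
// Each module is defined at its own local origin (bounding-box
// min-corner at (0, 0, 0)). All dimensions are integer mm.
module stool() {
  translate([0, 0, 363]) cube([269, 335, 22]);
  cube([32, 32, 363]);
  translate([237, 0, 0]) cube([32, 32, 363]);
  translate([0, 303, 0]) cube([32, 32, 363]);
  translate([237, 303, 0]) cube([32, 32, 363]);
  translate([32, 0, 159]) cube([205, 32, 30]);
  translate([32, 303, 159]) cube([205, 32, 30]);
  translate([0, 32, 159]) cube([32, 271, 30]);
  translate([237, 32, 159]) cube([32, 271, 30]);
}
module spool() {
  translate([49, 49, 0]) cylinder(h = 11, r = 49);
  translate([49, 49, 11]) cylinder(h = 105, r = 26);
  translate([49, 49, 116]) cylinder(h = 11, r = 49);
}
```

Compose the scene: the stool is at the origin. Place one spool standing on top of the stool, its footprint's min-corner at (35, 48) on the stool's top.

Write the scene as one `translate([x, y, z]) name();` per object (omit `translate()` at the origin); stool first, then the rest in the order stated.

stool();
translate([35, 48, 385]) spool();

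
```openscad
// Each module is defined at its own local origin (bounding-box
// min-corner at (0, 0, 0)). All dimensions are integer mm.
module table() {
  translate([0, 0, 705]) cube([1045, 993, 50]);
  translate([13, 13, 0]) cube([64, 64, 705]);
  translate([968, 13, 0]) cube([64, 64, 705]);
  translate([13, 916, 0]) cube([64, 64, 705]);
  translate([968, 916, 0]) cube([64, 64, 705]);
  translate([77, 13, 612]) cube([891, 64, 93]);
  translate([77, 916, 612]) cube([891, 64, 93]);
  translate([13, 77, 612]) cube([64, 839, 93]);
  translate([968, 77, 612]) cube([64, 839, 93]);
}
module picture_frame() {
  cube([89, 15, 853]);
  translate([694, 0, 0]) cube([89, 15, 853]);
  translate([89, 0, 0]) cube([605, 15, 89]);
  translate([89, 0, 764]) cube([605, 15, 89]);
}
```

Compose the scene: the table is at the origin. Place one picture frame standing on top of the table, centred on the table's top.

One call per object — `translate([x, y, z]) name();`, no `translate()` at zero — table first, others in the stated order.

table();
translate([131, 489, 755]) picture_frame();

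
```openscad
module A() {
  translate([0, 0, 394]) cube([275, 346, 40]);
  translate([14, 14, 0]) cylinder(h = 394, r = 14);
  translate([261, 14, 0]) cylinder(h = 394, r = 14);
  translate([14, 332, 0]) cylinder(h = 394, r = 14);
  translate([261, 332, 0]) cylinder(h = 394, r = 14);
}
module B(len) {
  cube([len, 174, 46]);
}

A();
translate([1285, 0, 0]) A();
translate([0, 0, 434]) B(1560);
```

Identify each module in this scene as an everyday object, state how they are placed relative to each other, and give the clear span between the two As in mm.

A is a stool. B is a beam. A beam spans the tops of two stools. The clear span between the two stools is 1010 mm.

Second stool starts at x = 1285; first ends at x = 275; clear span = 1285 − 275 = 1010 mm.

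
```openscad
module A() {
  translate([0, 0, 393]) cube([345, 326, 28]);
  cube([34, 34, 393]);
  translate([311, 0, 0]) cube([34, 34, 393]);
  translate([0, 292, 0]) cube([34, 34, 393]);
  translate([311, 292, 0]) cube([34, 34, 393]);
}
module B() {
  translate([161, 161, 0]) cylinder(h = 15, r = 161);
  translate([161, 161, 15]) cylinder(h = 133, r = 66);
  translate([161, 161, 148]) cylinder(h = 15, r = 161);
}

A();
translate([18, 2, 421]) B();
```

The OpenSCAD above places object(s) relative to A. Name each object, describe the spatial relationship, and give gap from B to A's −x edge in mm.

A is a stool. B is a spool. The spool is on top of the stool. The gap from the spool to the stool's −x edge is 18 mm.

The spool's min-x is at 18; the stool's min-x is 0; gap = 18 mm.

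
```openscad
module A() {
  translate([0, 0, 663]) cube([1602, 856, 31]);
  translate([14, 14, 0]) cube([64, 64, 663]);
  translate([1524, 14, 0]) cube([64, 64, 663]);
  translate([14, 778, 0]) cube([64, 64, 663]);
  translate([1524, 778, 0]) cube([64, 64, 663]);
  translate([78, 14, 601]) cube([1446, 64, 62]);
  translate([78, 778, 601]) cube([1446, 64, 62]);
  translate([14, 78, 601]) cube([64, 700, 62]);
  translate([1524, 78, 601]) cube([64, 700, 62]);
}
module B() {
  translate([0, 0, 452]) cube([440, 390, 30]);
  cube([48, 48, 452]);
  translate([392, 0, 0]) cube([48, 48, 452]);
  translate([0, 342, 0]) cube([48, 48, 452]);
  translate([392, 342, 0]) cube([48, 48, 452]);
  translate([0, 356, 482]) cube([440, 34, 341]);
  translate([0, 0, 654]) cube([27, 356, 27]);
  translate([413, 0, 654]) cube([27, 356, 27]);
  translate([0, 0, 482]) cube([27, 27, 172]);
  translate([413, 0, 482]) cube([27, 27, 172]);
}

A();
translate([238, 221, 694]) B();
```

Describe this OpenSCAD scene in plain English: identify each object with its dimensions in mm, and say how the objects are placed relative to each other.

A is a table with a 1602×856 mm rectangular top, 31 mm thick, top surface at z = 694 mm, supported by four 64×64 mm square legs, each inset 14 mm from the nearest pair of top edges, running from the floor. Four apron rails, 64 mm thick and 62 mm tall, run between adjacent legs with their top edges flush with the underside of the top and their outer faces flush with the legs' outer faces.

B is a chair: 440×390 mm seat, 30 mm thick, top at z = 482 mm, on four 48 mm square corner legs flush with the seat edges. A 34 mm thick backrest slab spans the full seat width, extending 341 mm above the seat top, its back face flush with the seat's +y edge. Two armrests of 27×27 mm section run along each side from the seat's front edge to the front of the backrest, top faces 199 mm above the seat top and outer faces flush with the seat's x-edges; a 27×27 mm post under the front of each armrest stands on the seat at the front corner.

The chair is on top of the table.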